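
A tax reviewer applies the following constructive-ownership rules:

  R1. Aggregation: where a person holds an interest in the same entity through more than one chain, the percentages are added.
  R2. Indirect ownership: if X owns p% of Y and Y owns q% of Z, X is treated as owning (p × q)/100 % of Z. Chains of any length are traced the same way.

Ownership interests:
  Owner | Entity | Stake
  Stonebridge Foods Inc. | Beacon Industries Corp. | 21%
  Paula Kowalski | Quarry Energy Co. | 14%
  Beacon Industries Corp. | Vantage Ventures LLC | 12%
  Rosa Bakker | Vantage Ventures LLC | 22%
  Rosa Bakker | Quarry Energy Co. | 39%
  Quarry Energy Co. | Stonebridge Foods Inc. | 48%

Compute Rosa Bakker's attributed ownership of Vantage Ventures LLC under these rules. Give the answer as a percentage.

Chain via Quarry Energy Co. → Stonebridge Foods Inc. → Beacon Industries Corp. (R2): 39% × 48% × 21% × 12% = 0.471744% of Vantage Ventures LLC.
Direct interest in Vantage Ventures LLC: 22%.
Aggregating (R1): 0.471744% + 22% = 22.471744%.

22.471744%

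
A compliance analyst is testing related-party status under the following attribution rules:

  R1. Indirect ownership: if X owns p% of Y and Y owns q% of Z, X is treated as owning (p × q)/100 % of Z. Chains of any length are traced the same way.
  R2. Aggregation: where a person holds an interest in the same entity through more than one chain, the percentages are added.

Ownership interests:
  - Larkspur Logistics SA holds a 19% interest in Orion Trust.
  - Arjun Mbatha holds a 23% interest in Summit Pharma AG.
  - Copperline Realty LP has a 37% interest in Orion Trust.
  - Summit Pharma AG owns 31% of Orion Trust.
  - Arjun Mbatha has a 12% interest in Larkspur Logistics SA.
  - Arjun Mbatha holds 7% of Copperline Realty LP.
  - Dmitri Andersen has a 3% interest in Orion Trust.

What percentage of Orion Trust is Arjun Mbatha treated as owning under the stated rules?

12%

Chain via Summit Pharma AG (R1): 23% × 31% = 7.13% of Orion Trust.
Chain via Larkspur Logistics SA (R1): 12% × 19% = 2.28% of Orion Trust.
Chain via Copperline Realty LP (R1): 7% × 37% = 2.59% of Orion Trust.
Aggregating (R2): 7.13% + 2.28% + 2.59% = 12%.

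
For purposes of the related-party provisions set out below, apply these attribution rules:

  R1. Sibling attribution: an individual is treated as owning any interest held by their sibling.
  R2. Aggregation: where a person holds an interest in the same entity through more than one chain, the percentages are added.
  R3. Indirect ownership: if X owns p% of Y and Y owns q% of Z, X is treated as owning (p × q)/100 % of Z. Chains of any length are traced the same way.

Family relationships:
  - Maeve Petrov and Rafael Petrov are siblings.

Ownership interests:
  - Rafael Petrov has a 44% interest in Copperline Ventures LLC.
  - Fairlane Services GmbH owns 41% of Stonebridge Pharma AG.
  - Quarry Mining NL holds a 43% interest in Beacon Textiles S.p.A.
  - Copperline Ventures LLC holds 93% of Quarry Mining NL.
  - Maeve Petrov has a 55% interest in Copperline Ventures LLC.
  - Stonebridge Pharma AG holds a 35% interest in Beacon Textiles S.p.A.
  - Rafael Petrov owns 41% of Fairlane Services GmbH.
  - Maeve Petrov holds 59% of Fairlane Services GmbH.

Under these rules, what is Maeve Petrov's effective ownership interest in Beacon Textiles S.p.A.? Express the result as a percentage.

By sibling attribution (R1), Maeve Petrov is treated as also owning Rafael Petrov's interest in Copperline Ventures LLC, giving 55% + 44% = 99%.
By sibling attribution (R1), Maeve Petrov is treated as also owning Rafael Petrov's interest in Fairlane Services GmbH, giving 59% + 41% = 100%.
Chain via Copperline Ventures LLC → Quarry Mining NL (R3): 99% × 93% × 43% = 39.5901% of Beacon Textiles S.p.A.
Chain via Fairlane Services GmbH → Stonebridge Pharma AG (R3): 100% × 41% × 35% = 14.35% of Beacon Textiles S.p.A.
Aggregating (R2): 39.5901% + 14.35% = 53.9401%.

53.9401%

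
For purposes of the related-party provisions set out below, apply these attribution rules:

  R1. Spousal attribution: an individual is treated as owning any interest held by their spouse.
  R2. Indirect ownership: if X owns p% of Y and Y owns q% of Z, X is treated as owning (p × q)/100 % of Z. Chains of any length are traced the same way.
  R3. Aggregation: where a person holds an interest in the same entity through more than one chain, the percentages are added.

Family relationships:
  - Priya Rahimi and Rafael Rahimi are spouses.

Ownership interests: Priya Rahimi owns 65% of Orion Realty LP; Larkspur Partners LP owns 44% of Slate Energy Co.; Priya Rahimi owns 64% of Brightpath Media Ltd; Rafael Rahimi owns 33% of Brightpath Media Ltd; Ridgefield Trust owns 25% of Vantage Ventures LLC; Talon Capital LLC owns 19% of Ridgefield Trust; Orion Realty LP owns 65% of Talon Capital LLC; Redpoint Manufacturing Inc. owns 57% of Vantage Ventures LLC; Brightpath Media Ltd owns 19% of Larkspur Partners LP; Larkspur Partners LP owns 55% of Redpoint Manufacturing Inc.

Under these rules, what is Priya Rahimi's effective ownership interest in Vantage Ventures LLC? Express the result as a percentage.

7.78468%

By spousal attribution (R1), Priya Rahimi is treated as also owning Rafael Rahimi's interest in Brightpath Media Ltd, giving 64% + 33% = 97%.
Chain via Brightpath Media Ltd → Larkspur Partners LP → Redpoint Manufacturing Inc. (R2): 97% × 19% × 55% × 57% = 5.777805% of Vantage Ventures LLC.
Chain via Orion Realty LP → Talon Capital LLC → Ridgefield Trust (R2): 65% × 65% × 19% × 25% = 2.006875% of Vantage Ventures LLC.
Aggregating (R3): 5.777805% + 2.006875% = 7.78468%.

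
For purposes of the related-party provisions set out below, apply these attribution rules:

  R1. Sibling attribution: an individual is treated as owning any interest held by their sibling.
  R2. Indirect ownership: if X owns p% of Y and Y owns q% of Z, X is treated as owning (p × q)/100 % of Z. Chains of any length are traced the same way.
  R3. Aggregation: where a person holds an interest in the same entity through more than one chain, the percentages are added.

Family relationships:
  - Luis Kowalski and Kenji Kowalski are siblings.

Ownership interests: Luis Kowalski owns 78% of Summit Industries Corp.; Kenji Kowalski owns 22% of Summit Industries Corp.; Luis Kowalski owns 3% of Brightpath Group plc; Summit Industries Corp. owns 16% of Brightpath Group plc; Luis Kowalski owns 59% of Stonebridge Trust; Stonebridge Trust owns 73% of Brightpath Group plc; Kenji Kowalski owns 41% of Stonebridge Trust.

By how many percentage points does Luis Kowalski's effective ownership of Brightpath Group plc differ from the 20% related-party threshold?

By sibling attribution (R1), Luis Kowalski is treated as also owning Kenji Kowalski's interest in Stonebridge Trust, giving 59% + 41% = 100%.
By sibling attribution (R1), Luis Kowalski is treated as also owning Kenji Kowalski's interest in Summit Industries Corp, giving 78% + 22% = 100%.
Chain via Stonebridge Trust (R2): 100% × 73% = 73% of Brightpath Group plc.
Chain via Summit Industries Corp. (R2): 100% × 16% = 16% of Brightpath Group plc.
Direct interest in Brightpath Group plc: 3%.
Aggregating (R3): 73% + 16% + 3% = 92%.
92% exceeds the 20% threshold by 72 percentage points.

72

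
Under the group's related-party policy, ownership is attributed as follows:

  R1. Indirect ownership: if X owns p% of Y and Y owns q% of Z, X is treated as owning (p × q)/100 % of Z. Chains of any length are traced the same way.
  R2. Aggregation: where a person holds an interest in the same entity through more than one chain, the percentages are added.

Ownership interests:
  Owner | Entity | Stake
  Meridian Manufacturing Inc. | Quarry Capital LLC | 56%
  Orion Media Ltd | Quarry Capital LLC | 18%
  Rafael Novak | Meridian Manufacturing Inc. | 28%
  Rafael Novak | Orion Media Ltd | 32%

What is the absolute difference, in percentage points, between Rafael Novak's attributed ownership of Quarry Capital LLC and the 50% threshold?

28.56

Chain via Meridian Manufacturing Inc. (R1): 28% × 56% = 15.68% of Quarry Capital LLC.
Chain via Orion Media Ltd (R1): 32% × 18% = 5.76% of Quarry Capital LLC.
Aggregating (R2): 15.68% + 5.76% = 21.44%.
21.44% falls short of the 50% threshold by 28.56 percentage points.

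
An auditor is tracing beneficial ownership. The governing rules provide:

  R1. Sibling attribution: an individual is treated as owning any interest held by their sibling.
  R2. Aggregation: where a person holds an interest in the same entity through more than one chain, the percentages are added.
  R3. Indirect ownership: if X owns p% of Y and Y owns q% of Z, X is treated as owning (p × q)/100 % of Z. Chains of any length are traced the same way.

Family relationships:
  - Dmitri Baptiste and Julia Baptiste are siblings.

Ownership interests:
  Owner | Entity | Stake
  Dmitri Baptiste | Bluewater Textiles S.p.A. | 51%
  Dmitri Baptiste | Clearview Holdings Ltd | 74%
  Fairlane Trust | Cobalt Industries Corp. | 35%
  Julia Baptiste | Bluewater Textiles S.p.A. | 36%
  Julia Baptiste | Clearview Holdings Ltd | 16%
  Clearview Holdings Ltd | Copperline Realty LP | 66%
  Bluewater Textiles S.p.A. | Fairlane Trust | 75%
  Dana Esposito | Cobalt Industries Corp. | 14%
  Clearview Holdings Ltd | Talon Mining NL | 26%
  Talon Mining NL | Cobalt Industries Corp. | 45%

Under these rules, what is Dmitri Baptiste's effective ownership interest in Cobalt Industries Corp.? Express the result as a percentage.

33.3675%

By sibling attribution (R1), Dmitri Baptiste is treated as also owning Julia Baptiste's interest in Bluewater Textiles S.p.A, giving 51% + 36% = 87%.
By sibling attribution (R1), Dmitri Baptiste is treated as also owning Julia Baptiste's interest in Clearview Holdings Ltd, giving 74% + 16% = 90%.
Chain via Bluewater Textiles S.p.A. → Fairlane Trust (R3): 87% × 75% × 35% = 22.8375% of Cobalt Industries Corp.
Chain via Clearview Holdings Ltd → Talon Mining NL (R3): 90% × 26% × 45% = 10.53% of Cobalt Industries Corp.
Aggregating (R2): 22.8375% + 10.53% = 33.3675%.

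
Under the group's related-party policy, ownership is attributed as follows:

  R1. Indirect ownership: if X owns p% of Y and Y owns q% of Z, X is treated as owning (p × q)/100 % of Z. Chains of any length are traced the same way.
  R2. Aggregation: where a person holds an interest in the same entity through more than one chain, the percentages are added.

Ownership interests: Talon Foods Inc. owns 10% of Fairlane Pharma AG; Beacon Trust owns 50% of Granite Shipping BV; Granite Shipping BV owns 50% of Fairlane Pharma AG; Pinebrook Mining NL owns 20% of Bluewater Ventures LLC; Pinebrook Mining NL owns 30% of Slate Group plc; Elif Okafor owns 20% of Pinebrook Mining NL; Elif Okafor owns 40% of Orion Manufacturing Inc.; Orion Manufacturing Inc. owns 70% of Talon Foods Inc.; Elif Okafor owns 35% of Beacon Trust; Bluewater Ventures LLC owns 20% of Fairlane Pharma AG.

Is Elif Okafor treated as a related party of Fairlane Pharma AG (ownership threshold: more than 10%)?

Chain via Orion Manufacturing Inc. → Talon Foods Inc. (R1): 40% × 70% × 10% = 2.8% of Fairlane Pharma AG.
Chain via Pinebrook Mining NL → Bluewater Ventures LLC (R1): 20% × 20% × 20% = 0.8% of Fairlane Pharma AG.
Chain via Beacon Trust → Granite Shipping BV (R1): 35% × 50% × 50% = 8.75% of Fairlane Pharma AG.
Aggregating (R2): 2.8% + 0.8% + 8.75% = 12.35%.
12.35% exceeds the 10% threshold, so Elif is a related party to Fairlane Pharma AG.

Yes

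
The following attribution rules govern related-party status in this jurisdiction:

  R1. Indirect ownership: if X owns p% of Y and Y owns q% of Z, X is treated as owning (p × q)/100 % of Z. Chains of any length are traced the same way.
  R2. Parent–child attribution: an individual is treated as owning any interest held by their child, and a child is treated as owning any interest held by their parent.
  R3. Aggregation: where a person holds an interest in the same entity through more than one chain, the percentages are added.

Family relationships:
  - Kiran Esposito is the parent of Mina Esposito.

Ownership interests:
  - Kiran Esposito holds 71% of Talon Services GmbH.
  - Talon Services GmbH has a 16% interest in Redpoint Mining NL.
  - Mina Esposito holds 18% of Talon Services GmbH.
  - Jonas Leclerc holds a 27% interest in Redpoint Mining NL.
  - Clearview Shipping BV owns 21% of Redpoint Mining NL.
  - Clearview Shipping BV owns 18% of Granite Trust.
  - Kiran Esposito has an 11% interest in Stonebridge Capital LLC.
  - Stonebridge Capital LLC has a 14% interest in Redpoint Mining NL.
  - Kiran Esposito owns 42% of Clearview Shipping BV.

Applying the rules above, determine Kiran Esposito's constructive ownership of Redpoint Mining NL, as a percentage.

By parent–child attribution (R2), Kiran Esposito is treated as also owning Mina Esposito's interest in Talon Services GmbH, giving 71% + 18% = 89%.
Chain via Talon Services GmbH (R1): 89% × 16% = 14.24% of Redpoint Mining NL.
Chain via Clearview Shipping BV (R1): 42% × 21% = 8.82% of Redpoint Mining NL.
Chain via Stonebridge Capital LLC (R1): 11% × 14% = 1.54% of Redpoint Mining NL.
Aggregating (R3): 14.24% + 8.82% + 1.54% = 24.6%.

24.6%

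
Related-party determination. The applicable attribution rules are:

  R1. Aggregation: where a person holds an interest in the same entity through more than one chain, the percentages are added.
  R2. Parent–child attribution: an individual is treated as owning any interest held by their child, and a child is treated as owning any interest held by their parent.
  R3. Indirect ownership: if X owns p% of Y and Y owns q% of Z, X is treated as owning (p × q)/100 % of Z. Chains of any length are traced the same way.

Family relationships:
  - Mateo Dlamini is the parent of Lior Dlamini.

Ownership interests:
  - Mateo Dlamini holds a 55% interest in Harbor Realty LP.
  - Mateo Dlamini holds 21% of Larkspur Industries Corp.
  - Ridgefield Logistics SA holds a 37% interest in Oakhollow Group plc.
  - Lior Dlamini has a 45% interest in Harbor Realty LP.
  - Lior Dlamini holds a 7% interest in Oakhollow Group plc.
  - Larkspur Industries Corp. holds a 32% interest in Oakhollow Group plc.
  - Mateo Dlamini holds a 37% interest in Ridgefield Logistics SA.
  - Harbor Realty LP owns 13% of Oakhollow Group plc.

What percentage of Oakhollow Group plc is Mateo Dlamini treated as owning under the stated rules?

40.41%

By parent–child attribution (R2), Mateo Dlamini is treated as also owning Lior Dlamini's interest in Harbor Realty LP, giving 55% + 45% = 100%.
By parent–child attribution (R2), Mateo Dlamini is treated as owning Lior Dlamini's 7% interest in Oakhollow Group plc.
Chain via Ridgefield Logistics SA (R3): 37% × 37% = 13.69% of Oakhollow Group plc.
Chain via Larkspur Industries Corp. (R3): 21% × 32% = 6.72% of Oakhollow Group plc.
Chain via Harbor Realty LP (R3): 100% × 13% = 13% of Oakhollow Group plc.
Direct interest in Oakhollow Group plc: 7%.
Aggregating (R1): 13.69% + 6.72% + 13% + 7% = 40.41%.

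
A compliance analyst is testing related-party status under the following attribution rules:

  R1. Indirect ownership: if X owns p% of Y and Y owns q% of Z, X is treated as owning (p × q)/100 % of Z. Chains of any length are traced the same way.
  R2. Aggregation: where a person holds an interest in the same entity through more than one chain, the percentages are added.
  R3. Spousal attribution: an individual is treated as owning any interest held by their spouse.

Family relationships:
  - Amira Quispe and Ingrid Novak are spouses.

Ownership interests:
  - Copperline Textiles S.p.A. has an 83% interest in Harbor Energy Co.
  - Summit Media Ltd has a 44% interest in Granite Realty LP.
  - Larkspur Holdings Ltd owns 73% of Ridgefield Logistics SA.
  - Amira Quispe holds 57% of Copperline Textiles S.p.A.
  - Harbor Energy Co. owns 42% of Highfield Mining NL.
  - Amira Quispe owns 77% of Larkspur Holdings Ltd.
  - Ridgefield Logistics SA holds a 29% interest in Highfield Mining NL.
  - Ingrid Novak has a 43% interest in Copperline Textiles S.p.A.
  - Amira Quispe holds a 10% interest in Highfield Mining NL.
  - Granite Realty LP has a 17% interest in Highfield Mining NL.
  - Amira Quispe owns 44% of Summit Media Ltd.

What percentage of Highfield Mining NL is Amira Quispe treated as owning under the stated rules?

By spousal attribution (R3), Amira Quispe is treated as also owning Ingrid Novak's interest in Copperline Textiles S.p.A, giving 57% + 43% = 100%.
Chain via Summit Media Ltd → Granite Realty LP (R1): 44% × 44% × 17% = 3.2912% of Highfield Mining NL.
Chain via Larkspur Holdings Ltd → Ridgefield Logistics SA (R1): 77% × 73% × 29% = 16.3009% of Highfield Mining NL.
Chain via Copperline Textiles S.p.A. → Harbor Energy Co. (R1): 100% × 83% × 42% = 34.86% of Highfield Mining NL.
Direct interest in Highfield Mining NL: 10%.
Aggregating (R2): 3.2912% + 16.3009% + 34.86% + 10% = 64.4521%.

64.4521%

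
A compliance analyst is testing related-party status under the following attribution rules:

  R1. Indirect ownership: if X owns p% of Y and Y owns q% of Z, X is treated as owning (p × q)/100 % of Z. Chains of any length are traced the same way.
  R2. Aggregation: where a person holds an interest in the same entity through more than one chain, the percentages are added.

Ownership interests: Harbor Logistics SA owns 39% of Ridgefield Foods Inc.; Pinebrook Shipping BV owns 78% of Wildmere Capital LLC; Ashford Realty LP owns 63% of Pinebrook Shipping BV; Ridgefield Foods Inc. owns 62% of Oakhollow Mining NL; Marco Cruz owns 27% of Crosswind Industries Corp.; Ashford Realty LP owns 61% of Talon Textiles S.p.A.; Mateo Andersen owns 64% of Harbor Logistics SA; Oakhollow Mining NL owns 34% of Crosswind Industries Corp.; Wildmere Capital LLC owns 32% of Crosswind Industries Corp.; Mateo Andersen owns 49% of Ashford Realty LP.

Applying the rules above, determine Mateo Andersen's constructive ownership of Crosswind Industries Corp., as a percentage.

Chain via Harbor Logistics SA → Ridgefield Foods Inc. → Oakhollow Mining NL (R1): 64% × 39% × 62% × 34% = 5.261568% of Crosswind Industries Corp.
Chain via Ashford Realty LP → Pinebrook Shipping BV → Wildmere Capital LLC (R1): 49% × 63% × 78% × 32% = 7.705152% of Crosswind Industries Corp.
Aggregating (R2): 5.261568% + 7.705152% = 12.96672%.

12.96672%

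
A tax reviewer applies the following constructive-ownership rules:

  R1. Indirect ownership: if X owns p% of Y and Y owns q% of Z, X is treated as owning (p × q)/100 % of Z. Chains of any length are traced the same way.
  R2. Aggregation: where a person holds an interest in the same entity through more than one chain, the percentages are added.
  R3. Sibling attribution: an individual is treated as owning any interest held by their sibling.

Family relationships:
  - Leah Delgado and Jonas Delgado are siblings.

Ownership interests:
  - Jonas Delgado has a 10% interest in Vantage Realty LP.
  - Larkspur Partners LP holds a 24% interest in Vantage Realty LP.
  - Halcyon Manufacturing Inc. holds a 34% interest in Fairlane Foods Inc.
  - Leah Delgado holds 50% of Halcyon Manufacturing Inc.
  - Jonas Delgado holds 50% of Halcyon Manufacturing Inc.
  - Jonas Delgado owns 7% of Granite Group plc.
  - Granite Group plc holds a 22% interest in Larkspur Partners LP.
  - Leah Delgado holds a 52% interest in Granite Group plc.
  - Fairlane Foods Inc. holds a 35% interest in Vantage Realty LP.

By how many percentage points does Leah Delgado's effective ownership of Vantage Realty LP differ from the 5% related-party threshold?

By sibling attribution (R3), Leah Delgado is treated as also owning Jonas Delgado's interest in Halcyon Manufacturing Inc, giving 50% + 50% = 100%.
By sibling attribution (R3), Leah Delgado is treated as also owning Jonas Delgado's interest in Granite Group plc, giving 52% + 7% = 59%.
By sibling attribution (R3), Leah Delgado is treated as owning Jonas Delgado's 10% interest in Vantage Realty LP.
Chain via Halcyon Manufacturing Inc. → Fairlane Foods Inc. (R1): 100% × 34% × 35% = 11.9% of Vantage Realty LP.
Chain via Granite Group plc → Larkspur Partners LP (R1): 59% × 22% × 24% = 3.1152% of Vantage Realty LP.
Direct interest in Vantage Realty LP: 10%.
Aggregating (R2): 11.9% + 3.1152% + 10% = 25.0152%.
25.0152% exceeds the 5% threshold by 20.0152 percentage points.

20.0152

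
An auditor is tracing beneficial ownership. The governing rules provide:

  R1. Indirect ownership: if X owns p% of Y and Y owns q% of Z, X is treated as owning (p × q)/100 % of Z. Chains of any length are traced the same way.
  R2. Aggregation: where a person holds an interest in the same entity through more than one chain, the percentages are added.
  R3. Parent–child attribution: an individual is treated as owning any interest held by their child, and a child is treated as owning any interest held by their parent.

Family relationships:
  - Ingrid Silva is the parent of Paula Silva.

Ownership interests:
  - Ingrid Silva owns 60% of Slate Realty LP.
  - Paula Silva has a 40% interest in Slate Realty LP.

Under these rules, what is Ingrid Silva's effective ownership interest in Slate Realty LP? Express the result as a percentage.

By parent–child attribution (R3), Ingrid Silva is treated as also owning Paula Silva's interest in Slate Realty LP, giving 60% + 40% = 100%.
Direct interest in Slate Realty LP: 100%.

100%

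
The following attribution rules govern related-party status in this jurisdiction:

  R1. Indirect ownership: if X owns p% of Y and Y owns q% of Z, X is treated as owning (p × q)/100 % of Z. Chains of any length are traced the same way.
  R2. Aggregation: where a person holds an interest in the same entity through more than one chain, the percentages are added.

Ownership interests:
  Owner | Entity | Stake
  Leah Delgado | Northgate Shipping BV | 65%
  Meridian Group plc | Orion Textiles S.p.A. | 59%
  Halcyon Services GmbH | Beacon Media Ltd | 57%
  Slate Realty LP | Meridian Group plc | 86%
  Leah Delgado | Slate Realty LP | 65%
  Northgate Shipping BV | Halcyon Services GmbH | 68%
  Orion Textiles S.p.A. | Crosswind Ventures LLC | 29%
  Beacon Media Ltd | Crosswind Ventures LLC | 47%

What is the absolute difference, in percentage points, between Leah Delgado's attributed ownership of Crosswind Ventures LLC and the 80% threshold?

Chain via Slate Realty LP → Meridian Group plc → Orion Textiles S.p.A. (R1): 65% × 86% × 59% × 29% = 9.56449% of Crosswind Ventures LLC.
Chain via Northgate Shipping BV → Halcyon Services GmbH → Beacon Media Ltd (R1): 65% × 68% × 57% × 47% = 11.84118% of Crosswind Ventures LLC.
Aggregating (R2): 9.56449% + 11.84118% = 21.40567%.
21.40567% falls short of the 80% threshold by 58.59433 percentage points.

58.59433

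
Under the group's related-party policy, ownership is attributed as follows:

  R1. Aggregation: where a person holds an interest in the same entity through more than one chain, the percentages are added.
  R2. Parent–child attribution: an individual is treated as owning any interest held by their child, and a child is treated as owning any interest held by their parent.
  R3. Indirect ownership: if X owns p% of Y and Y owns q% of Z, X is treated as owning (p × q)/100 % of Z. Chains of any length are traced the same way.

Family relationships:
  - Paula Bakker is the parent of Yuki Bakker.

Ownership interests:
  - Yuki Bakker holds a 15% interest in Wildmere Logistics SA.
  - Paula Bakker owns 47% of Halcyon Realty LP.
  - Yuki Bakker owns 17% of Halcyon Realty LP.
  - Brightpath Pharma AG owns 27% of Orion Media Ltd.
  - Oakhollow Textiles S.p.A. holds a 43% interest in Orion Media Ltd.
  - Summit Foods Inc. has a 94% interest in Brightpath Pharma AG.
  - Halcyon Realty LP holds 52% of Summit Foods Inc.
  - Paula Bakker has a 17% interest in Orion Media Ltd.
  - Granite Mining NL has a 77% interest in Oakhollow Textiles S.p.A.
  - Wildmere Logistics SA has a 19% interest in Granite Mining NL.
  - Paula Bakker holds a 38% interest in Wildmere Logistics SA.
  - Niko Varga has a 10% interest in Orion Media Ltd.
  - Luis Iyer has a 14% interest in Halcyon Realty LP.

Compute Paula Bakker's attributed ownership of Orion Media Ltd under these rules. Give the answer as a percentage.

28.780641%

By parent–child attribution (R2), Paula Bakker is treated as also owning Yuki Bakker's interest in Halcyon Realty LP, giving 47% + 17% = 64%.
By parent–child attribution (R2), Paula Bakker is treated as also owning Yuki Bakker's interest in Wildmere Logistics SA, giving 38% + 15% = 53%.
Chain via Halcyon Realty LP → Summit Foods Inc. → Brightpath Pharma AG (R3): 64% × 52% × 94% × 27% = 8.446464% of Orion Media Ltd.
Chain via Wildmere Logistics SA → Granite Mining NL → Oakhollow Textiles S.p.A. (R3): 53% × 19% × 77% × 43% = 3.334177% of Orion Media Ltd.
Direct interest in Orion Media Ltd: 17%.
Aggregating (R1): 8.446464% + 3.334177% + 17% = 28.780641%.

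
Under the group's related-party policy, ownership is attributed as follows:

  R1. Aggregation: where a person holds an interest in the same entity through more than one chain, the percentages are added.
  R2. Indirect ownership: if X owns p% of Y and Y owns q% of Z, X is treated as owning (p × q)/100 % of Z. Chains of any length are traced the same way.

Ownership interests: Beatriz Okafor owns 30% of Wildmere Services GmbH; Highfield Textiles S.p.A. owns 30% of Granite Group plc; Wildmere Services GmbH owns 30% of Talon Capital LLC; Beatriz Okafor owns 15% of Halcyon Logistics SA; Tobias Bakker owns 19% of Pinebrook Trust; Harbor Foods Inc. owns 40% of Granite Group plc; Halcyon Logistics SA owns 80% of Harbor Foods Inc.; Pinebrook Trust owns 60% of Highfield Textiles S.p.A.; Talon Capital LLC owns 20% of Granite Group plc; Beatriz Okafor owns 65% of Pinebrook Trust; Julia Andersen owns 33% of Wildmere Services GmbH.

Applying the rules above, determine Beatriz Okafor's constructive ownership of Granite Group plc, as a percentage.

18.3%

Chain via Wildmere Services GmbH → Talon Capital LLC (R2): 30% × 30% × 20% = 1.8% of Granite Group plc.
Chain via Halcyon Logistics SA → Harbor Foods Inc. (R2): 15% × 80% × 40% = 4.8% of Granite Group plc.
Chain via Pinebrook Trust → Highfield Textiles S.p.A. (R2): 65% × 60% × 30% = 11.7% of Granite Group plc.
Aggregating (R1): 1.8% + 4.8% + 11.7% = 18.3%.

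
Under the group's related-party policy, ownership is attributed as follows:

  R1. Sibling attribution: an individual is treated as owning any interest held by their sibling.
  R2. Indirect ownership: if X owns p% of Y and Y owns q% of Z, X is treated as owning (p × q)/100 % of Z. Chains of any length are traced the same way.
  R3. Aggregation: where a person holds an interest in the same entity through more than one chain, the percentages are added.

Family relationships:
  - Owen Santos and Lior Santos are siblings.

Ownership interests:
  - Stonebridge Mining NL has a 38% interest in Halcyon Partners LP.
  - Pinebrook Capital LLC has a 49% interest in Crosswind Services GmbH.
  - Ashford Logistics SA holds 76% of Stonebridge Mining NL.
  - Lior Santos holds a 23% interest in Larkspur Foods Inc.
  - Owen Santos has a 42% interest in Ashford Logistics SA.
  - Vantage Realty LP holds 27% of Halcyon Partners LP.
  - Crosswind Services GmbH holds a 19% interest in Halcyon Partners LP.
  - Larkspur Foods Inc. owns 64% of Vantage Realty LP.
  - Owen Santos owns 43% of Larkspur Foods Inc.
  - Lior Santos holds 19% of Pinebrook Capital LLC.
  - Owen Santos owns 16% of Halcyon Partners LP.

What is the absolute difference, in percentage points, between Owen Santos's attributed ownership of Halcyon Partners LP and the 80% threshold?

By sibling attribution (R1), Owen Santos is treated as also owning Lior Santos's interest in Larkspur Foods Inc, giving 43% + 23% = 66%.
By sibling attribution (R1), Owen Santos is treated as owning Lior Santos's 19% interest in Pinebrook Capital LLC.
Chain via Larkspur Foods Inc. → Vantage Realty LP (R2): 66% × 64% × 27% = 11.4048% of Halcyon Partners LP.
Chain via Ashford Logistics SA → Stonebridge Mining NL (R2): 42% × 76% × 38% = 12.1296% of Halcyon Partners LP.
Direct interest in Halcyon Partners LP: 16%.
Chain via Pinebrook Capital LLC → Crosswind Services GmbH (R2): 19% × 49% × 19% = 1.7689% of Halcyon Partners LP.
Aggregating (R3): 11.4048% + 12.1296% + 16% + 1.7689% = 41.3033%.
41.3033% falls short of the 80% threshold by 38.6967 percentage points.

38.6967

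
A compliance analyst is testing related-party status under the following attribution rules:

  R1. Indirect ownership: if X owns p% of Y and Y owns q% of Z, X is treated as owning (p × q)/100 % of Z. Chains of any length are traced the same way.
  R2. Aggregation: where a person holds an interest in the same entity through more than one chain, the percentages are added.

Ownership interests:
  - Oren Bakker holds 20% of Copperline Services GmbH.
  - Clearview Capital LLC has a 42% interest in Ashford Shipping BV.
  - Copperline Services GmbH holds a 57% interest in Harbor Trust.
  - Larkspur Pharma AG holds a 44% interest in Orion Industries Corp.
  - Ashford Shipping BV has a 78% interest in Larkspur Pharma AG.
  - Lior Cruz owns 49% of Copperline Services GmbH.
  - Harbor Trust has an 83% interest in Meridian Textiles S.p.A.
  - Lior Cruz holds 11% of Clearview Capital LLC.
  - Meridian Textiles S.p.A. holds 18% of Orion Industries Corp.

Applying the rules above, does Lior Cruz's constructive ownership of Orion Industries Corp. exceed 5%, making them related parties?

Chain via Clearview Capital LLC → Ashford Shipping BV → Larkspur Pharma AG (R1): 11% × 42% × 78% × 44% = 1.585584% of Orion Industries Corp.
Chain via Copperline Services GmbH → Harbor Trust → Meridian Textiles S.p.A. (R1): 49% × 57% × 83% × 18% = 4.172742% of Orion Industries Corp.
Aggregating (R2): 1.585584% + 4.172742% = 5.758326%.
5.758326% exceeds the 5% threshold, so Lior is a related party to Orion Industries Corp.

Yes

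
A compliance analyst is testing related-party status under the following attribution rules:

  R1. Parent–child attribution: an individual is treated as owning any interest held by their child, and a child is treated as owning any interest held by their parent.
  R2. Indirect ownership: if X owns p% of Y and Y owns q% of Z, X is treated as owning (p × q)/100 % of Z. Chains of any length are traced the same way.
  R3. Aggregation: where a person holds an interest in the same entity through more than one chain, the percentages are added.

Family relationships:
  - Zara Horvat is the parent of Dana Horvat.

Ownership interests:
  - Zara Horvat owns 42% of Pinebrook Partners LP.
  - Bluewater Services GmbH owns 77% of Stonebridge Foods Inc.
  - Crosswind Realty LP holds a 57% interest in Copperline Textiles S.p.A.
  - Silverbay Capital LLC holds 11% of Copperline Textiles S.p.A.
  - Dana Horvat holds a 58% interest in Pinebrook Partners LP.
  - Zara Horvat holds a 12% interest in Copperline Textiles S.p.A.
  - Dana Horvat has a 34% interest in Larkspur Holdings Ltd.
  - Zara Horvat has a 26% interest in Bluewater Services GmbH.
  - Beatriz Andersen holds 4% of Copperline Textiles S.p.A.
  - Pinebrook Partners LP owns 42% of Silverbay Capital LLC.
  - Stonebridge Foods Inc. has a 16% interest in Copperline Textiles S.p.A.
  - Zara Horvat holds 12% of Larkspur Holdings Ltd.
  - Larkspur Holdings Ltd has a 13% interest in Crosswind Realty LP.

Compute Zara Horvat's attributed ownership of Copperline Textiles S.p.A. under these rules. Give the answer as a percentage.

23.2318%

By parent–child attribution (R1), Zara Horvat is treated as also owning Dana Horvat's interest in Larkspur Holdings Ltd, giving 12% + 34% = 46%.
By parent–child attribution (R1), Zara Horvat is treated as also owning Dana Horvat's interest in Pinebrook Partners LP, giving 42% + 58% = 100%.
Chain via Larkspur Holdings Ltd → Crosswind Realty LP (R2): 46% × 13% × 57% = 3.4086% of Copperline Textiles S.p.A.
Chain via Pinebrook Partners LP → Silverbay Capital LLC (R2): 100% × 42% × 11% = 4.62% of Copperline Textiles S.p.A.
Chain via Bluewater Services GmbH → Stonebridge Foods Inc. (R2): 26% × 77% × 16% = 3.2032% of Copperline Textiles S.p.A.
Direct interest in Copperline Textiles S.p.A: 12%.
Aggregating (R3): 3.4086% + 4.62% + 3.2032% + 12% = 23.2318%.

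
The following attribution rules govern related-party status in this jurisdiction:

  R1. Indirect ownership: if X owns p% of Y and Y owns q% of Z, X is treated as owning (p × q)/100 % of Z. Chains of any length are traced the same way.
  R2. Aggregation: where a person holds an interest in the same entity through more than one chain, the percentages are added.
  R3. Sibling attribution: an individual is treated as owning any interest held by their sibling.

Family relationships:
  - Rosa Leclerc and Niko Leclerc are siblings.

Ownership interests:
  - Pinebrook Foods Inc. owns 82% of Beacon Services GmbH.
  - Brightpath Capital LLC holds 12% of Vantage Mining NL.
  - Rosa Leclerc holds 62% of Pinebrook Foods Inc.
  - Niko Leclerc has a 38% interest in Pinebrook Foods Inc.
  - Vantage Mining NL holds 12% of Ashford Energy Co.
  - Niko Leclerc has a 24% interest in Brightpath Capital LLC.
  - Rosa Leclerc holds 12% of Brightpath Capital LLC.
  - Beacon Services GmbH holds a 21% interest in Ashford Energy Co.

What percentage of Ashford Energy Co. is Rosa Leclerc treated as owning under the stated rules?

17.7384%

By sibling attribution (R3), Rosa Leclerc is treated as also owning Niko Leclerc's interest in Brightpath Capital LLC, giving 12% + 24% = 36%.
By sibling attribution (R3), Rosa Leclerc is treated as also owning Niko Leclerc's interest in Pinebrook Foods Inc, giving 62% + 38% = 100%.
Chain via Brightpath Capital LLC → Vantage Mining NL (R1): 36% × 12% × 12% = 0.5184% of Ashford Energy Co.
Chain via Pinebrook Foods Inc. → Beacon Services GmbH (R1): 100% × 82% × 21% = 17.22% of Ashford Energy Co.
Aggregating (R2): 0.5184% + 17.22% = 17.7384%.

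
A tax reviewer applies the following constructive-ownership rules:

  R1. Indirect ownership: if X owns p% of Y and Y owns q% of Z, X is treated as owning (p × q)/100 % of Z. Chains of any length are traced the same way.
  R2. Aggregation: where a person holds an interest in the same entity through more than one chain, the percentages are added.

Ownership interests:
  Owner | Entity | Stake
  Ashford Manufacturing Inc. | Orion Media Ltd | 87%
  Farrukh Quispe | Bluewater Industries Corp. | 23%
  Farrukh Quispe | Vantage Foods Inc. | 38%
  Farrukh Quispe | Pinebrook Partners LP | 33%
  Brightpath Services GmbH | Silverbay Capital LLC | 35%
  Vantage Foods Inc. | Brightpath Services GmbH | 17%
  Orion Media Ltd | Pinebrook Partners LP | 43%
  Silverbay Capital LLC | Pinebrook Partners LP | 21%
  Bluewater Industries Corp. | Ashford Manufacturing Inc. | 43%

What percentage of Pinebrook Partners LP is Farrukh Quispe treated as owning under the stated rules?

37.174659%

Chain via Bluewater Industries Corp. → Ashford Manufacturing Inc. → Orion Media Ltd (R1): 23% × 43% × 87% × 43% = 3.699849% of Pinebrook Partners LP.
Chain via Vantage Foods Inc. → Brightpath Services GmbH → Silverbay Capital LLC (R1): 38% × 17% × 35% × 21% = 0.47481% of Pinebrook Partners LP.
Direct interest in Pinebrook Partners LP: 33%.
Aggregating (R2): 3.699849% + 0.47481% + 33% = 37.174659%.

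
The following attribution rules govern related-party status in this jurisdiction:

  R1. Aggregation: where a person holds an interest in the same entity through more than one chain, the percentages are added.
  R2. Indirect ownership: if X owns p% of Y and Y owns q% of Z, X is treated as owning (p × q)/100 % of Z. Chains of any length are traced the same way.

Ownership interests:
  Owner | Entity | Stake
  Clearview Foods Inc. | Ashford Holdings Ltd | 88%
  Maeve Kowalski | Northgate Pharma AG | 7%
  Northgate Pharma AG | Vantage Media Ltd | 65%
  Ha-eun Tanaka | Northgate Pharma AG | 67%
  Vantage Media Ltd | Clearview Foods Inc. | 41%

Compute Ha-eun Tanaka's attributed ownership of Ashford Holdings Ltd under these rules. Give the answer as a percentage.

Chain via Northgate Pharma AG → Vantage Media Ltd → Clearview Foods Inc. (R2): 67% × 65% × 41% × 88% = 15.71284% of Ashford Holdings Ltd.

15.71284%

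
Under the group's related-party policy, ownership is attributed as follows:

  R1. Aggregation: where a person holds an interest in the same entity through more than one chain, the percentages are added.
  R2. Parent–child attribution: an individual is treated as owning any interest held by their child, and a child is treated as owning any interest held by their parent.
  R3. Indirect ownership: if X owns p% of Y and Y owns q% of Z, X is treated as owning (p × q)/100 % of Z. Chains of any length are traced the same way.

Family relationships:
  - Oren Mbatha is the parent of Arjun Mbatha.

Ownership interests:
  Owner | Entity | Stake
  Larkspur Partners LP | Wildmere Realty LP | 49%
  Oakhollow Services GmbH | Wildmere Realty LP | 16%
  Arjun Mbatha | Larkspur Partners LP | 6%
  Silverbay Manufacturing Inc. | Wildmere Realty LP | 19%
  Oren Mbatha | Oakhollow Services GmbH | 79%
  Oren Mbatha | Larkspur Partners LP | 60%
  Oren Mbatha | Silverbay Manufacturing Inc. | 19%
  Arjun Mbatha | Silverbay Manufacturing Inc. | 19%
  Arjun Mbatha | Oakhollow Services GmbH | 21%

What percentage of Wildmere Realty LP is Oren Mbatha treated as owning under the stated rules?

55.56%

By parent–child attribution (R2), Oren Mbatha is treated as also owning Arjun Mbatha's interest in Oakhollow Services GmbH, giving 79% + 21% = 100%.
By parent–child attribution (R2), Oren Mbatha is treated as also owning Arjun Mbatha's interest in Larkspur Partners LP, giving 60% + 6% = 66%.
By parent–child attribution (R2), Oren Mbatha is treated as also owning Arjun Mbatha's interest in Silverbay Manufacturing Inc, giving 19% + 19% = 38%.
Chain via Oakhollow Services GmbH (R3): 100% × 16% = 16% of Wildmere Realty LP.
Chain via Larkspur Partners LP (R3): 66% × 49% = 32.34% of Wildmere Realty LP.
Chain via Silverbay Manufacturing Inc. (R3): 38% × 19% = 7.22% of Wildmere Realty LP.
Aggregating (R1): 16% + 32.34% + 7.22% = 55.56%.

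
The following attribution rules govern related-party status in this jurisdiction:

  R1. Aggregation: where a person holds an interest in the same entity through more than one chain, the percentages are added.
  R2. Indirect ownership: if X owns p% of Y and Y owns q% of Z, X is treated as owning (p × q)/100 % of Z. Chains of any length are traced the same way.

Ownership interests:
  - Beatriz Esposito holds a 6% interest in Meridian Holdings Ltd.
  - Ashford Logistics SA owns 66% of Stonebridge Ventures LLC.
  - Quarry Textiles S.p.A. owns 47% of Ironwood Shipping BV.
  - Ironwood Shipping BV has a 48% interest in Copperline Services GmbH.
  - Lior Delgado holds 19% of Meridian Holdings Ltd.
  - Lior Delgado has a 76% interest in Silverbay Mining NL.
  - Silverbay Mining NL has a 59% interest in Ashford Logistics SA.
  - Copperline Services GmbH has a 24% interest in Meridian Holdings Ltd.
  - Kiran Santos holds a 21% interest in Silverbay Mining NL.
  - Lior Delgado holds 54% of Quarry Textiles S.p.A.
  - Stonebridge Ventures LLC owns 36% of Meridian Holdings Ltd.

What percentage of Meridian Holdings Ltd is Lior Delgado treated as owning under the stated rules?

32.57776%

Chain via Quarry Textiles S.p.A. → Ironwood Shipping BV → Copperline Services GmbH (R2): 54% × 47% × 48% × 24% = 2.923776% of Meridian Holdings Ltd.
Chain via Silverbay Mining NL → Ashford Logistics SA → Stonebridge Ventures LLC (R2): 76% × 59% × 66% × 36% = 10.653984% of Meridian Holdings Ltd.
Direct interest in Meridian Holdings Ltd: 19%.
Aggregating (R1): 2.923776% + 10.653984% + 19% = 32.57776%.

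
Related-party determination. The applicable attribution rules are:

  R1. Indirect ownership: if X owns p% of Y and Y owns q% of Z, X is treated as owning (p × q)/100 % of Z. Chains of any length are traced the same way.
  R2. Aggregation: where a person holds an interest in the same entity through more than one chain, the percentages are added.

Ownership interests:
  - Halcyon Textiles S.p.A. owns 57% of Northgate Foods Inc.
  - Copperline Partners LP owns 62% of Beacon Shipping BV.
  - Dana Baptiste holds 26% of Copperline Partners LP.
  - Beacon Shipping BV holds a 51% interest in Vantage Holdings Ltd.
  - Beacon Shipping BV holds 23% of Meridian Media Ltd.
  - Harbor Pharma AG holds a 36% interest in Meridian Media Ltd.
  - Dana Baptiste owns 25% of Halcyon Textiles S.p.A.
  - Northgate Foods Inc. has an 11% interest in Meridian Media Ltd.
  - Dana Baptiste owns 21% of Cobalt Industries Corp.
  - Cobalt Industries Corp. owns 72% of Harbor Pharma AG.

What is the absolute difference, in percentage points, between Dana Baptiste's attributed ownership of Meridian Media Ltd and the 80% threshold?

69.2817

Chain via Cobalt Industries Corp. → Harbor Pharma AG (R1): 21% × 72% × 36% = 5.4432% of Meridian Media Ltd.
Chain via Copperline Partners LP → Beacon Shipping BV (R1): 26% × 62% × 23% = 3.7076% of Meridian Media Ltd.
Chain via Halcyon Textiles S.p.A. → Northgate Foods Inc. (R1): 25% × 57% × 11% = 1.5675% of Meridian Media Ltd.
Aggregating (R2): 5.4432% + 3.7076% + 1.5675% = 10.7183%.
10.7183% falls short of the 80% threshold by 69.2817 percentage points.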